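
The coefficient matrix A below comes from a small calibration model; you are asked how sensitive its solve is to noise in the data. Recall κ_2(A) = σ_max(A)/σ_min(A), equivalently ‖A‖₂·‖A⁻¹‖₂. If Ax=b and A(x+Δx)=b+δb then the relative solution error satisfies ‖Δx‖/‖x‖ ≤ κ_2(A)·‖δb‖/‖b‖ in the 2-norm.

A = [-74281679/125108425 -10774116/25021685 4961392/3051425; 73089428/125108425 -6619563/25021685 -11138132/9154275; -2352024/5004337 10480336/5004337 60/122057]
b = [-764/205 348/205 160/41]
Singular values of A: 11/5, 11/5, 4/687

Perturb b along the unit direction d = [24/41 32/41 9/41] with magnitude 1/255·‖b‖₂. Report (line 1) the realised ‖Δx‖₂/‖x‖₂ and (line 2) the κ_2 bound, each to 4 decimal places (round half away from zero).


σ_max = 11/5, σ_min = 4/687
κ_2(A) = (11/5) / (4/687) = 377.8500
worst-case relative error ≤ 377.8500 × 1/255 = 1.4818
solve Ax = b  →  x = [0.2831 1.9273 -1.6783]
‖b‖ = 5.6569, ‖x‖ = 2.5713
with δb = [0.0130 0.0173 0.0049], A·Δx = δb → ‖Δx‖ = 3.8101
dividing the unrounded norms, ‖Δx‖/‖x‖ = 1.4818
so the bound is sharp here: realised error equals the bound

1.4818
1.4818


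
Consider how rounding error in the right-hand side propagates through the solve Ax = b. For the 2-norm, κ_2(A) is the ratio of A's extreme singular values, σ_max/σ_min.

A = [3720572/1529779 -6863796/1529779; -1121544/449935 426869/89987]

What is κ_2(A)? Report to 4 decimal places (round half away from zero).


form AᵀA = [843743416144/69566700025 -316344434904/13913340005; -316344434904/13913340005 118635493345/2782668001] with trace 13182113321/240715225 and determinant 29986576/240715225
λ_max, λ_min = (13182113321/240715225 ± √173739238706130370641/57943819546800625)/2 = 1369/25, 21904/9628609
so κ_2 = √((1369/25) / (21904/9628609)) = 155.1500

155.1500


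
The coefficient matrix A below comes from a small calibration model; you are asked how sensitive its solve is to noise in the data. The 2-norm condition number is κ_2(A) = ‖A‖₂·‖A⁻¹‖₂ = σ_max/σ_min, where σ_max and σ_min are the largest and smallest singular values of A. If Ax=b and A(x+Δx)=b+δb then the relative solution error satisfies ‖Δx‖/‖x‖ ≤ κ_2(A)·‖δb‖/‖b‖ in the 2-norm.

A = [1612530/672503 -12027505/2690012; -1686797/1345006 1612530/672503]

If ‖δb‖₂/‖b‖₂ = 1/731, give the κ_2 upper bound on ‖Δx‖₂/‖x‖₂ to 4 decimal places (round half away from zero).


form AᵀA = [45834934681/6259657924 -42966668115/3129828962; -42966668115/3129828962 644515309825/25038631696] with trace 2864550341/86638864 and determinant 6996025/346555456
char-poly roots: 529/16 and 13225/21659716
so κ_2 = √((529/16) / (13225/21659716)) = 232.7000
worst-case relative error ≤ 232.7000 × 1/731 = 0.3183

0.3183


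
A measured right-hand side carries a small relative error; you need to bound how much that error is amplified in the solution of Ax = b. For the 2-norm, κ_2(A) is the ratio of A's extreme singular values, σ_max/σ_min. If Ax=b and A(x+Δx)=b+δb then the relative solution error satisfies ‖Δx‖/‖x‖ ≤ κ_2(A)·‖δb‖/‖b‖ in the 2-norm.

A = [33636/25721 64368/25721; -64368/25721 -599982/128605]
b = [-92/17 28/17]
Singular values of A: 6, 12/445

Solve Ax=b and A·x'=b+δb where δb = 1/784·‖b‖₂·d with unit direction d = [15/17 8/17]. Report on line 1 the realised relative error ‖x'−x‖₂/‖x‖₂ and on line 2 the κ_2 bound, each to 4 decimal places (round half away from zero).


0.0018
0.2838

largest singular value 6, smallest 12/445
κ_2(A) = 6 / (12/445) = 222.5000
worst-case relative error ≤ 222.5000 × 1/784 = 0.2838
solve Ax = b  →  x = [130.5686 -70.3922]
‖b‖ = 5.6569, ‖x‖ = 148.3348
re-solving with b+δb shifts x by Δx of norm 0.2676
relative error = 0.0018
tightness: 0.0018 against a bound of 0.2838 (unrounded ratio ≈ 0.0064)


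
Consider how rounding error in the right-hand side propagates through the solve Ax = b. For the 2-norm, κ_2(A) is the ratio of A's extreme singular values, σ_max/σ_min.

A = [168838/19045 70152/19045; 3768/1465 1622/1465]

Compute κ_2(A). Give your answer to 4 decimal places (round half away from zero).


293.0000

AᵀA = [1236228100/14508481 515088000/14508481; 515088000/14508481 214636900/14508481]; tr = 8585000/85849, det = 10000/85849
solving λ² − 8585000/85849·λ + 10000/85849 = 0 gives λ = 100, 100/85849
so κ_2 = √(100 / (100/85849)) = 293.0000


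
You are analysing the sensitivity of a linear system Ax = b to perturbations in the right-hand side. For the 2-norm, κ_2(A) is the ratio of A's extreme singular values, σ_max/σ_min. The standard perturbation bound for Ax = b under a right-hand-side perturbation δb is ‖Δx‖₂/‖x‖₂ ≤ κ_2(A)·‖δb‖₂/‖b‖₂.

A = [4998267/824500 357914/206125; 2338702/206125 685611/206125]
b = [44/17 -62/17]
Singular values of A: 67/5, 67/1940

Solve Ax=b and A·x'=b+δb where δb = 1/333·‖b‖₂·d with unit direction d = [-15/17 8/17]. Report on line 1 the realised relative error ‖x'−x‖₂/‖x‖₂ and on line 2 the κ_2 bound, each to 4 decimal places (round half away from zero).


0.0034
1.1652

largest singular value 67/5, smallest 67/1940
κ = σ_max/σ_min = (67/5)/(67/1940) = 388.0000
worst-case relative error ≤ 388.0000 × 1/333 = 1.1652
solve Ax = b  →  x = [32.2866 -111.2299]
‖b‖₂ = 4.4721 and ‖x‖₂ = 115.8210
δb = ε·‖b‖·d = [-0.0118 0.0063]; solving A·Δx = δb gives ‖Δx‖ = 0.3889
realised ‖Δx‖/‖x‖ = 0.0034
tightness: 0.0034 against a bound of 1.1652 (unrounded ratio ≈ 0.0029)


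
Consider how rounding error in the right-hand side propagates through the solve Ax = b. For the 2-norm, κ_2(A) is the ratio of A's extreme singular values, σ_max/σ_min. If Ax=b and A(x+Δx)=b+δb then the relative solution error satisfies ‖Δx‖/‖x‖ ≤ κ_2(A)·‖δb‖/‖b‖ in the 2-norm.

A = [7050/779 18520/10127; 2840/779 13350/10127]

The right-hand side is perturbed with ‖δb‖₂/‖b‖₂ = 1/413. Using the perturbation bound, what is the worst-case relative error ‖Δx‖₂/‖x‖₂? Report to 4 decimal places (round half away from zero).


0.0460

AᵀA = [57768100/606841 12960000/606841; 12960000/606841 3084100/606841]; tr = 36200/361, det = 10000/361
λ_max, λ_min = (36200/361 ± √1296000000/130321)/2 = 100, 100/361
κ_2(A) = √(λ_max/λ_min) = √(100 / (100/361)) = 19.0000
bound on ‖Δx‖/‖x‖: κ·ε = 19.0000·1/413 = 0.0460


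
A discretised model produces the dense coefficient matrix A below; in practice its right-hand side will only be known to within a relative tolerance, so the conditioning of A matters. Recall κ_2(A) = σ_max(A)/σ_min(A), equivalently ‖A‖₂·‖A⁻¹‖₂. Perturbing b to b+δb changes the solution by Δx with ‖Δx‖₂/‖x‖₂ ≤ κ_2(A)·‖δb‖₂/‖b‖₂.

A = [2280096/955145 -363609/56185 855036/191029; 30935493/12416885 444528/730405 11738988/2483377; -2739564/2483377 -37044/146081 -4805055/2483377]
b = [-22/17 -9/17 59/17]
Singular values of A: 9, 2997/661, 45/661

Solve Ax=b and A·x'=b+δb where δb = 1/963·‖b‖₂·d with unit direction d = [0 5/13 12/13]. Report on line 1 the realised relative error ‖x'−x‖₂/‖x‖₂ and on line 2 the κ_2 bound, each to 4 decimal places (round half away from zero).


σ_max = 9, σ_min = 45/661
condition number: 9 ÷ (45/661) = 132.2000
κ_2(A)·‖δb‖/‖b‖ = 0.1373
solve Ax = b  →  x = [-39.0283 -0.0431 20.4636]
‖b‖ = 3.7417, ‖x‖ = 44.0678
with δb = [0.0000 0.0015 0.0036], A·Δx = δb → ‖Δx‖ = 0.0571
realised ‖Δx‖/‖x‖ = 0.0013
realised/bound (from unrounded values) ≈ 0.0094

0.0013
0.1373


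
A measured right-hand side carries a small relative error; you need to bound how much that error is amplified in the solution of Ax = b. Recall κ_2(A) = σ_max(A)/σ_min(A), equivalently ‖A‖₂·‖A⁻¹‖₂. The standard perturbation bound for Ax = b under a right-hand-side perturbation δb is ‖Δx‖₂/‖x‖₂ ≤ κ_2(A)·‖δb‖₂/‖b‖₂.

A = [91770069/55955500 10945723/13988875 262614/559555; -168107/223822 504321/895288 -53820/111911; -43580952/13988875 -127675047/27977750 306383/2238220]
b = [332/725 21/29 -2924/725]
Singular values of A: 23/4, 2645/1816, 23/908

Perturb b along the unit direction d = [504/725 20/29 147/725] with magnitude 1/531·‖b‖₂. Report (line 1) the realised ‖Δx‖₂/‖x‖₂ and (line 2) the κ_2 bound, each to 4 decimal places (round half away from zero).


σ_max = 23/4, σ_min = 23/908
κ_2(A) = (23/4) / (23/908) = 227.0000
κ_2(A)·‖δb‖/‖b‖ = 0.4275
solve Ax = b  →  x = [-0.0673 0.9200 -0.3231]
‖b‖₂ = 4.1231 and ‖x‖₂ = 0.9774
with δb = [0.0054 0.0054 0.0016], A·Δx = δb → ‖Δx‖ = 0.3065
dividing the unrounded norms, ‖Δx‖/‖x‖ = 0.3136
tightness: 0.3136 against a bound of 0.4275 (unrounded ratio ≈ 0.7336)

0.3136
0.4275


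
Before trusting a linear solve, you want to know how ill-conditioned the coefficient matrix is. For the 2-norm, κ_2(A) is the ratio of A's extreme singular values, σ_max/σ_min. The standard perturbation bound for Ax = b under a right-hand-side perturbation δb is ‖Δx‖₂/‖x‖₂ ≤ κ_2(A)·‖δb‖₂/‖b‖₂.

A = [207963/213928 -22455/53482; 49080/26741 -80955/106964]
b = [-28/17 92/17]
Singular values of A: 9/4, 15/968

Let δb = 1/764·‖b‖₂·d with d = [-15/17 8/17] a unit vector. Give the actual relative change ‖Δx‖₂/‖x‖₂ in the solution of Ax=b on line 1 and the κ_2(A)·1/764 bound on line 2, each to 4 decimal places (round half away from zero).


σ_max = 9/4, σ_min = 15/968
κ_2(A) = (9/4) / (15/968) = 145.2000
worst-case relative error ≤ 145.2000 × 1/764 = 0.1901
solve Ax = b  →  x = [100.9231 237.5932]
‖b‖ = 5.6569, ‖x‖ = 258.1395
δb = ε·‖b‖·d = [-0.0065 0.0035]; solving A·Δx = δb gives ‖Δx‖ = 0.4778
relative error = 0.0019
realised/bound (from unrounded values) ≈ 0.0097

0.0019
0.1901


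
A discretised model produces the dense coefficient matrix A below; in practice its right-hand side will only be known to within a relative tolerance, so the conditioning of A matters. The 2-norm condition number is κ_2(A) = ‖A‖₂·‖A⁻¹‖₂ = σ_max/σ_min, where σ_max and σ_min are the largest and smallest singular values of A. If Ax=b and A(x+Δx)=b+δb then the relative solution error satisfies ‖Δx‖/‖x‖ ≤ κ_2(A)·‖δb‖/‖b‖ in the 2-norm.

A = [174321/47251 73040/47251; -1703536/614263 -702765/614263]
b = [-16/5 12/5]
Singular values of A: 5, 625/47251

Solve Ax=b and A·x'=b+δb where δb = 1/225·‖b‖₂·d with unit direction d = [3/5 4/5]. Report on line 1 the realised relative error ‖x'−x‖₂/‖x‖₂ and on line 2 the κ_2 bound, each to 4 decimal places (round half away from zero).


σ_max = 5, σ_min = 625/47251
condition number: 5 ÷ (625/47251) = 378.0080
κ_2(A)·‖δb‖/‖b‖ = 1.6800
solve Ax = b  →  x = [-0.7385 -0.3077]
‖b‖ = 4.0000, ‖x‖ = 0.8000
with δb = [0.0107 0.0142], A·Δx = δb → ‖Δx‖ = 1.3440
realised ‖Δx‖/‖x‖ = 1.6800
realised/bound = 1 exactly: the bound is attained for this b and d

1.6800
1.6800


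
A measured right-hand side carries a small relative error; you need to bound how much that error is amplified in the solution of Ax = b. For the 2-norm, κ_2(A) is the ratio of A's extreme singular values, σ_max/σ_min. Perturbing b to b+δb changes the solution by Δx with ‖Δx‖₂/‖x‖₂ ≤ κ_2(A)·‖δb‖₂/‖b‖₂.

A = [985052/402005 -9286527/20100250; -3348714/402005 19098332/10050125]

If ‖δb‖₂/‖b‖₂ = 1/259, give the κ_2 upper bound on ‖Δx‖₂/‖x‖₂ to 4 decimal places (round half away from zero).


form AᵀA = [487368515860/6464320801 -548229661938/32321604005; -548229661938/32321604005 2472359559121/646432080100] with trace 30463540241/384552100 and determinant 62742241/96138025
solving λ² − 30463540241/384552100·λ + 62742241/96138025 = 0 gives λ = 7921/100, 31684/3845521
so κ_2 = √((7921/100) / (31684/3845521)) = 98.0500
bound on ‖Δx‖/‖x‖: κ·ε = 98.0500·1/259 = 0.3786

0.3786


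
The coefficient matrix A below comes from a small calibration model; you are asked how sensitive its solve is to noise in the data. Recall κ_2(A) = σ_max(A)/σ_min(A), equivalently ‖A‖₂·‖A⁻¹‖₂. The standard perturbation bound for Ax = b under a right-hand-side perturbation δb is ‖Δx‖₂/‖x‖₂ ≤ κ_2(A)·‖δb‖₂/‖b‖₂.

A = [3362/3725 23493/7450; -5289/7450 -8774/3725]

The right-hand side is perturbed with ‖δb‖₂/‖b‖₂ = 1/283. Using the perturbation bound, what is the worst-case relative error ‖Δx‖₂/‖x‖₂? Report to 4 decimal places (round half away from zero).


M = AᵀA = [73185697/55502500 62694576/13875625; 62694576/13875625 859853353/55502500]. tr(M)=18660781/1110050, det(M)=2825761/222010000
eigenvalues of AᵀA: λ = (tr ± √(tr²−4·det))/2 = 1681/100, 1681/2220100
σ_max=√(1681/100)=(41/10), σ_min=√(1681/2220100)=(41/1490) → κ = 149.0000
perturbation bound = 149.0000·1/283 = 0.5265

0.5265


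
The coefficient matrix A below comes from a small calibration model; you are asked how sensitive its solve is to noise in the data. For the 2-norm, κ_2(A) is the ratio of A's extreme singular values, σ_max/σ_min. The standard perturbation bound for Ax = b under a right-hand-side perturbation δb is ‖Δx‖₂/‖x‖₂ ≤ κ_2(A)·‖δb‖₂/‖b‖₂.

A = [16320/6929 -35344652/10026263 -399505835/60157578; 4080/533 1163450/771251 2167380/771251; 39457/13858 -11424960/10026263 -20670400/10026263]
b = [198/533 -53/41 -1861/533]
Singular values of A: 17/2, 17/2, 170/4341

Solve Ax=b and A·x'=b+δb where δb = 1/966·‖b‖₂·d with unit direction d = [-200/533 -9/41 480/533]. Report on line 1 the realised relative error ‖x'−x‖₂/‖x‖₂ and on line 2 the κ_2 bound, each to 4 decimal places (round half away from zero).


0.0013
0.2247

σ_max = 17/2, σ_min = 170/4341
κ_2(A) = (17/2) / (170/4341) = 217.0500
perturbation bound = 217.0500·1/966 = 0.2247
solve Ax = b  →  x = [-0.2624 67.6019 -36.0339]
‖b‖₂ = 3.7417 and ‖x‖₂ = 76.6063
re-solving with b+δb shifts x by Δx of norm 0.0989
realised ‖Δx‖/‖x‖ = 0.0013
realised/bound (from unrounded values) ≈ 0.0057


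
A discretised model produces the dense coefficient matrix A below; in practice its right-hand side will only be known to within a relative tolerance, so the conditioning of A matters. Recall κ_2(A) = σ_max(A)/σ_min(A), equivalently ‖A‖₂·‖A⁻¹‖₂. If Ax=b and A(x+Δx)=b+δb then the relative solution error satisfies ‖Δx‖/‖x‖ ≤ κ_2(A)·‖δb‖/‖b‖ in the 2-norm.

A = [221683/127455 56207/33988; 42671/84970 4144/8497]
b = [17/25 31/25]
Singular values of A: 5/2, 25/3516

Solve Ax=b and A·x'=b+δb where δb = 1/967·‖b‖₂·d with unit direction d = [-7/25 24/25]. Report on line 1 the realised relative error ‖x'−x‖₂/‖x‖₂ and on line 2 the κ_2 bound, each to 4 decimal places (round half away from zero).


σ_max = 5/2, σ_min = 25/3516
κ = σ_max/σ_min = (5/2)/(25/3516) = 351.6000
bound on ‖Δx‖/‖x‖: κ·ε = 351.6000·1/967 = 0.3636
solve Ax = b  →  x = [-96.7034 102.1186]
2-norm of b is 1.4142; of x, 140.6406
Δx = A⁻¹·δb where δb = 1/967·1.4142·d; ‖Δx‖ = 0.2057
realised ‖Δx‖/‖x‖ = 0.0015
realised/bound (from unrounded values) ≈ 0.0040

0.0015
0.3636


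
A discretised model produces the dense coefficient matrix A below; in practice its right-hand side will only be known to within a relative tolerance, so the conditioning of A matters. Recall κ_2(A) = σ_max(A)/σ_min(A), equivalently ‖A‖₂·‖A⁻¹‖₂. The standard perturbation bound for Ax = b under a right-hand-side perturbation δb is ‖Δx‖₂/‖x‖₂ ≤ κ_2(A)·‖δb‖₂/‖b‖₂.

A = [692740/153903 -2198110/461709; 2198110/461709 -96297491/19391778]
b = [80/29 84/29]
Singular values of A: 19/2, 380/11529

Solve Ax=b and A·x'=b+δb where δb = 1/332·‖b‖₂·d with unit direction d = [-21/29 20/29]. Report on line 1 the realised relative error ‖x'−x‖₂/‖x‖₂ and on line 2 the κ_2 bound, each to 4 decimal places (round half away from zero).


0.8681
0.8681

from the listed singular values, σ₁ = 19/2, σ_n = 380/11529
κ = σ_max/σ_min = (19/2)/(380/11529) = 288.2250
perturbation bound = 288.2250·1/332 = 0.8681
solve Ax = b  →  x = [0.2904 -0.3049]
‖b‖₂ = 4.0000 and ‖x‖₂ = 0.4211
with δb = [-0.0087 0.0083], A·Δx = δb → ‖Δx‖ = 0.3655
dividing the unrounded norms, ‖Δx‖/‖x‖ = 0.8681
tightness: 0.8681 against a bound of 0.8681; the bound is attained (ratio 1)


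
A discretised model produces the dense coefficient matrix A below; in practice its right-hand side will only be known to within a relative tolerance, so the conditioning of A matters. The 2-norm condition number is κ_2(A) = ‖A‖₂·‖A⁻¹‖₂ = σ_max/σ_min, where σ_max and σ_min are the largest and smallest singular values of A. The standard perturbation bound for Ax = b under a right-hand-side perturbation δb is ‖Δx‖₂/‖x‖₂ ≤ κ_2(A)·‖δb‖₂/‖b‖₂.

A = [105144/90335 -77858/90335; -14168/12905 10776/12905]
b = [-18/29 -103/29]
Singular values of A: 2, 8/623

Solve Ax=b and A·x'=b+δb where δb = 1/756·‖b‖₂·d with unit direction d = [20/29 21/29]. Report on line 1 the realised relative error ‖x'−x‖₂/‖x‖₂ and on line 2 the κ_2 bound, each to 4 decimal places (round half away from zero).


0.0016
0.2060

from the listed singular values, σ₁ = 2, σ_n = 8/623
condition number: 2 ÷ (8/623) = 155.7500
bound on ‖Δx‖/‖x‖: κ·ε = 155.7500·1/756 = 0.2060
solve Ax = b  →  x = [-139.3750 -187.5000]
2-norm of b is 3.6056; of x, 233.6271
δb = ε·‖b‖·d = [0.0033 0.0035]; solving A·Δx = δb gives ‖Δx‖ = 0.3714
realised ‖Δx‖/‖x‖ = 0.0016
realised/bound (from unrounded values) ≈ 0.0077


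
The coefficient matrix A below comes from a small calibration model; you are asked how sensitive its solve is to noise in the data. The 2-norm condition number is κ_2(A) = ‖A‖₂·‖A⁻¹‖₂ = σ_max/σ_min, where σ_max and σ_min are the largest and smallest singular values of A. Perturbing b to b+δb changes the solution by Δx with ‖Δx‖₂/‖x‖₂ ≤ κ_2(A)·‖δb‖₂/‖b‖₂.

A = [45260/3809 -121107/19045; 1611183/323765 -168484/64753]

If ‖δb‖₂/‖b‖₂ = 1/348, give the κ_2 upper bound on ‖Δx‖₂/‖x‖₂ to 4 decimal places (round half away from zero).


0.8420

M = AᵀA = [102935438281/620259025 -10979615808/124051805; -10979615808/124051805 29280515569/620259025]. tr(M)=18299786/85849, det(M)=28398241/53655625
solving λ² − 18299786/85849·λ + 28398241/53655625 = 0 gives λ = 5329/25, 5329/2146225
so κ_2 = √((5329/25) / (5329/2146225)) = 293.0000
bound on ‖Δx‖/‖x‖: κ·ε = 293.0000·1/348 = 0.8420


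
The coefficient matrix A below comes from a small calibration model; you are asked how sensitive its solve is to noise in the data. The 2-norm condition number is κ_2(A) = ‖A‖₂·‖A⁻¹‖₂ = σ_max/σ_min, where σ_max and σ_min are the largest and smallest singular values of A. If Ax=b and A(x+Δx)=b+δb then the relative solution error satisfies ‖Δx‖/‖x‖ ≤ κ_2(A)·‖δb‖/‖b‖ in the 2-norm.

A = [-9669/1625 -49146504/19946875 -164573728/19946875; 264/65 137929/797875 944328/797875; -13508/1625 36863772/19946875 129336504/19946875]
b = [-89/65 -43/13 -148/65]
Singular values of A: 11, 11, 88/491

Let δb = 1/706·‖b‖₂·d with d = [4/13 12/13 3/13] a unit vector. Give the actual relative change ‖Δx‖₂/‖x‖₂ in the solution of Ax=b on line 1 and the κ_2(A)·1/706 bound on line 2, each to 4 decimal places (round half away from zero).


0.0015
0.0869

from the listed singular values, σ₁ = 11, σ_n = 88/491
condition number: 11 ÷ (88/491) = 61.3750
κ_2(A)·‖δb‖/‖b‖ = 0.0869
solve Ax = b  →  x = [0.1127 21.4081 -6.3084]
‖b‖₂ = 4.2426 and ‖x‖₂ = 22.3186
re-solving with b+δb shifts x by Δx of norm 0.0335
realised ‖Δx‖/‖x‖ = 0.0015
so the bound overstates the realised error by a factor of ≈ 57.8659 (computed from the unrounded values)


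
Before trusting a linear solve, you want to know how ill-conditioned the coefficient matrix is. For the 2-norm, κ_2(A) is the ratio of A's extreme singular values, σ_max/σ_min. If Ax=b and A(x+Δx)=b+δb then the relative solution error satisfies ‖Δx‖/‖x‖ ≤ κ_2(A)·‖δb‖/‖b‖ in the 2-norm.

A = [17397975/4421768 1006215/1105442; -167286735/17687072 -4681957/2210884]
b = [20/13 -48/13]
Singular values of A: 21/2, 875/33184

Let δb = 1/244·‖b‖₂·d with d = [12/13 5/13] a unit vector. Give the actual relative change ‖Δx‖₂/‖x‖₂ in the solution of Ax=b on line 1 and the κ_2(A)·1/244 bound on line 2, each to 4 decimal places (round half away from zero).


1.6320
1.6320

largest singular value 21/2, smallest 875/33184
condition number: (21/2) ÷ (875/33184) = 398.2080
perturbation bound = 398.2080·1/244 = 1.6320
solve Ax = b  →  x = [0.3717 0.0836]
‖b‖ = 4.0000, ‖x‖ = 0.3810
δb = ε·‖b‖·d = [0.0151 0.0063]; solving A·Δx = δb gives ‖Δx‖ = 0.6217
realised ‖Δx‖/‖x‖ = 1.6320
so the bound is sharp here: realised error equals the bound


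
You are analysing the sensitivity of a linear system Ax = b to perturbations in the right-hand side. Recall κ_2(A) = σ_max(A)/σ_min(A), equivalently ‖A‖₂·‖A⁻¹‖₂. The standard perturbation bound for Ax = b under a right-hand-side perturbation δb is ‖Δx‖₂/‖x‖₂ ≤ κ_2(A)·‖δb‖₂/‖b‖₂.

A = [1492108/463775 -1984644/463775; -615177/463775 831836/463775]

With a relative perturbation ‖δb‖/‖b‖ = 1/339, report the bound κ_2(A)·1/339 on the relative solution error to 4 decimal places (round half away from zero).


AᵀA = [15413189497/1272705625 -20550470796/1272705625; -20550470796/1272705625 27400964128/1272705625]; tr = 342513229/10181645, det = 11316496/1272705625
λ_max, λ_min = (342513229/10181645 ± √2932790624564228289/2591647372650625)/2 = 841/25, 13456/50908225
σ_max=√(841/25)=(29/5), σ_min=√(13456/50908225)=(116/7135) → κ = 356.7500
κ_2(A)·‖δb‖/‖b‖ = 1.0524

1.0524


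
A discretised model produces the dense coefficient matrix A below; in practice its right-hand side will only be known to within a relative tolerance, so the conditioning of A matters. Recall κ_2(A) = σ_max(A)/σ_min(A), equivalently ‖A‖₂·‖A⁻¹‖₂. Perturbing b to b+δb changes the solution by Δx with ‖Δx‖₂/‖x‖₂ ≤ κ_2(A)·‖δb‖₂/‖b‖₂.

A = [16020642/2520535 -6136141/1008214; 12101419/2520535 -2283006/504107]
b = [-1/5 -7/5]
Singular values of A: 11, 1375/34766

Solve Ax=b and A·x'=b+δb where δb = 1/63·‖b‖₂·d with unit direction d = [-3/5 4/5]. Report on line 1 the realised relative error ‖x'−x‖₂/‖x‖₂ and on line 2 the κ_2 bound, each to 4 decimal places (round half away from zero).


0.0224
4.4147

σ_max = 11, σ_min = 1375/34766
condition number: 11 ÷ (1375/34766) = 278.1280
bound on ‖Δx‖/‖x‖: κ·ε = 278.1280·1/63 = 4.4147
solve Ax = b  →  x = [-17.5033 -18.2467]
‖b‖₂ = 1.4142 and ‖x‖₂ = 25.2845
Δx = A⁻¹·δb where δb = 1/63·1.4142·d; ‖Δx‖ = 0.5676
realised ‖Δx‖/‖x‖ = 0.0224
realised/bound (from unrounded values) ≈ 0.0051


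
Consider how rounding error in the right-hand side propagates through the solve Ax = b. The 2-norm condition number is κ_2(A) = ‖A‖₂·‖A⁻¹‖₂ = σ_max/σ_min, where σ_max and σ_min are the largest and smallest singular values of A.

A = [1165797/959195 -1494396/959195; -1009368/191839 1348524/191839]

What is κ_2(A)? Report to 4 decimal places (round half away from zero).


233.9500

AᵀA = [15960545289/547326025 -21279647052/547326025; -21279647052/547326025 28373672736/547326025]; tr = 1773368721/21893041, det = 2624400/21893041
solving λ² − 1773368721/21893041·λ + 2624400/21893041 = 0 gives λ = 81, 32400/21893041
σ_max=√81=9, σ_min=√(32400/21893041)=(180/4679) → κ = 233.9500


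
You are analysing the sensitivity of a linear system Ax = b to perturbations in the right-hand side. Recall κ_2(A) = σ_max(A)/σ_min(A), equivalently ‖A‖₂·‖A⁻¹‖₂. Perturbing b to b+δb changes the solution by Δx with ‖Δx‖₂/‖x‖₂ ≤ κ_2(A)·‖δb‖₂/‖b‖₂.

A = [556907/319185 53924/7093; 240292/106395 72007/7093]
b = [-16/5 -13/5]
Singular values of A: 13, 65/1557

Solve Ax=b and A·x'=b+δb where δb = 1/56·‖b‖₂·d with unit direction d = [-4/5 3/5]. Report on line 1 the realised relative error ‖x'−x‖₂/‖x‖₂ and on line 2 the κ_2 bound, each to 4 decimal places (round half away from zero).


0.0736
5.5607

σ_max = 13, σ_min = 65/1557
condition number: 13 ÷ (65/1557) = 311.4000
perturbation bound = 311.4000·1/56 = 5.5607
solve Ax = b  →  x = [-23.4371 4.9580]
‖b‖₂ = 4.1231 and ‖x‖₂ = 23.9558
Δx = A⁻¹·δb where δb = 1/56·4.1231·d; ‖Δx‖ = 1.7636
realised ‖Δx‖/‖x‖ = 0.0736
tightness: 0.0736 against a bound of 5.5607 (unrounded ratio ≈ 0.0132)


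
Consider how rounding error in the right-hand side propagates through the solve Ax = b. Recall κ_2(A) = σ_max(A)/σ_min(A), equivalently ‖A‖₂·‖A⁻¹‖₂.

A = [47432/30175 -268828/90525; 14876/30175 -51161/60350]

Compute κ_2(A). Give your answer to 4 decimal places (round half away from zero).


93.1875

AᵀA = [3953744/1456849 -22228250/4370547; -22228250/4370547 500209609/52446564]; tr = 2223337/181476, det = 784/45369
λ_max, λ_min = (2223337/181476 ± √4940950980625/32933538576)/2 = 49/4, 64/45369
κ = σ_max/σ_min = (7/2)/(8/213) = 93.1875


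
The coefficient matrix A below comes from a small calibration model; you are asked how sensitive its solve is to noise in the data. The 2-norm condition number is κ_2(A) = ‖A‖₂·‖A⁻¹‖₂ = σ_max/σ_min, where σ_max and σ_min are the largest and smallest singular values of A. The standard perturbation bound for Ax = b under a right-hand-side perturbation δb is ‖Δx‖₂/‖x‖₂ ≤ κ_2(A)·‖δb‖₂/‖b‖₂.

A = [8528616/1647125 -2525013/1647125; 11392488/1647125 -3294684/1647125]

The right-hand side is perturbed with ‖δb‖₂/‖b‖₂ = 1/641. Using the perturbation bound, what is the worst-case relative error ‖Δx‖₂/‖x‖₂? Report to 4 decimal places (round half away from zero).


0.5139

AᵀA = [8101042948224/108520830625 -2362780568232/108520830625; -2362780568232/108520830625 689225332401/108520830625]; tr = 14064429249/173633329, det = 10497600/173633329
λ_max, λ_min = (14064429249/173633329 ± √197800879167188662401/30148532939622241)/2 = 81, 129600/173633329
so κ_2 = √(81 / (129600/173633329)) = 329.4250
bound on ‖Δx‖/‖x‖: κ·ε = 329.4250·1/641 = 0.5139


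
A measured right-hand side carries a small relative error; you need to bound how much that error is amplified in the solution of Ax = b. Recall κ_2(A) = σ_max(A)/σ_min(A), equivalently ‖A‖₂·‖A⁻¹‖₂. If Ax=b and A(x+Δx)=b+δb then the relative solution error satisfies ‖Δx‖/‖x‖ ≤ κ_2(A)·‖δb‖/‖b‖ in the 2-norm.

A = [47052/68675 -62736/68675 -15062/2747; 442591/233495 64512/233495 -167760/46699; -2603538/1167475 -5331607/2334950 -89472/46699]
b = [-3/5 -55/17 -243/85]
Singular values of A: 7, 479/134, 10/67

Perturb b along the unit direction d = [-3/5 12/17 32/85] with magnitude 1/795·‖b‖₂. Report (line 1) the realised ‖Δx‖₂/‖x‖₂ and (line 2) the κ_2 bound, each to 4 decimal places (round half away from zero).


0.0018
0.0590

largest singular value 7, smallest 10/67
κ = σ_max/σ_min = 7/(10/67) = 46.9000
worst-case relative error ≤ 46.9000 × 1/795 = 0.0590
solve Ax = b  →  x = [-11.5985 15.9309 -3.9941]
2-norm of b is 4.3589; of x, 20.1065
re-solving with b+δb shifts x by Δx of norm 0.0367
realised ‖Δx‖/‖x‖ = 0.0018
tightness: 0.0018 against a bound of 0.0590 (unrounded ratio ≈ 0.0310)


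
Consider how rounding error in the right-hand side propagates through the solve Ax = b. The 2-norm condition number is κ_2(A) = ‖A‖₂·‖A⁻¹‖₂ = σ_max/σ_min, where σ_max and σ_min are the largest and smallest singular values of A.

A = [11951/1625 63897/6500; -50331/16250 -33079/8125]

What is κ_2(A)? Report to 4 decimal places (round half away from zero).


AᵀA = [99502069/1562500 132666417/1562500; 132666417/1562500 707563249/6250000]; tr = 44222861/250000, det = 6385729/25000000
solving λ² − 44222861/250000·λ + 6385729/25000000 = 0 gives λ = 17689/100, 361/250000
κ_2(A) = √(λ_max/λ_min) = √((17689/100) / (361/250000)) = 350.0000

350.0000


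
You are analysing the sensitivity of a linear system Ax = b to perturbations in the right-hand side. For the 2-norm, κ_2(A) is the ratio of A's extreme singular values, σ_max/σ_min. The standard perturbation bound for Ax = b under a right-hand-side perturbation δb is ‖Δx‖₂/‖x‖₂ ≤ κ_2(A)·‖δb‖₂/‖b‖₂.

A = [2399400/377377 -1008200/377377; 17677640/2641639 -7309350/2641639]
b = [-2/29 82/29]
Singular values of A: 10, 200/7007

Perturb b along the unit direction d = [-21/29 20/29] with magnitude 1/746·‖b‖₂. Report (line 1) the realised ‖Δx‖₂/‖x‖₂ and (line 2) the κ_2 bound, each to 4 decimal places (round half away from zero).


from the listed singular values, σ₁ = 10, σ_n = 200/7007
κ = σ_max/σ_min = 10/(200/7007) = 350.3500
κ_2(A)·‖δb‖/‖b‖ = 0.4696
solve Ax = b  →  x = [27.1346 64.6031]
‖b‖₂ = 2.8284 and ‖x‖₂ = 70.0703
re-solving with b+δb shifts x by Δx of norm 0.1328
realised ‖Δx‖/‖x‖ = 0.0019
realised/bound (from unrounded values) ≈ 0.0040

0.0019
0.4696


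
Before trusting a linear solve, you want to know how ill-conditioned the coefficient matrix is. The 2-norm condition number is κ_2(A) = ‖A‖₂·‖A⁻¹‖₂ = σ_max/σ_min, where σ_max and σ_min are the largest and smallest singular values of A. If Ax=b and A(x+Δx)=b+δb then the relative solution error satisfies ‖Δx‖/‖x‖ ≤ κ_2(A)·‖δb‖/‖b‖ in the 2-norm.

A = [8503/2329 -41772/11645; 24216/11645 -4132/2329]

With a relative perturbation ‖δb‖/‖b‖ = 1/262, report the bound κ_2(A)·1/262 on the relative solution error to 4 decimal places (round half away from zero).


0.1307

AᵀA = [8283529/469225 -1575252/93845; -1575252/93845 7514656/469225]; tr = 3159637/93845, det = 11316496/11730625
solving λ² − 3159637/93845·λ + 11316496/11730625 = 0 gives λ = 841/25, 13456/469225
κ_2(A) = √(λ_max/λ_min) = √((841/25) / (13456/469225)) = 34.2500
worst-case relative error ≤ 34.2500 × 1/262 = 0.1307


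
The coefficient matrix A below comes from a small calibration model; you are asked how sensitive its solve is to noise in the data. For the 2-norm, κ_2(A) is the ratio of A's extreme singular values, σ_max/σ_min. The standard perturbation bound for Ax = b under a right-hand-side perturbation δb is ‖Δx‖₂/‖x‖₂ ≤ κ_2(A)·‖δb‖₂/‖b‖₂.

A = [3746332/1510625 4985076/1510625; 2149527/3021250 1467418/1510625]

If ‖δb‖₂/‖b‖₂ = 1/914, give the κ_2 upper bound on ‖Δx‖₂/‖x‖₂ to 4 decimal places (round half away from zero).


AᵀA = [3888670729/584188900 1296184131/146047225; 1296184131/146047225 1728275092/146047225]; tr = 10801771097/584188900, det = 13675204/3651180625
solving λ² − 10801771097/584188900·λ + 13675204/3651180625 = 0 gives λ = 1849/100, 29584/146047225
κ = σ_max/σ_min = (43/10)/(172/12085) = 302.1250
perturbation bound = 302.1250·1/914 = 0.3306

0.3306


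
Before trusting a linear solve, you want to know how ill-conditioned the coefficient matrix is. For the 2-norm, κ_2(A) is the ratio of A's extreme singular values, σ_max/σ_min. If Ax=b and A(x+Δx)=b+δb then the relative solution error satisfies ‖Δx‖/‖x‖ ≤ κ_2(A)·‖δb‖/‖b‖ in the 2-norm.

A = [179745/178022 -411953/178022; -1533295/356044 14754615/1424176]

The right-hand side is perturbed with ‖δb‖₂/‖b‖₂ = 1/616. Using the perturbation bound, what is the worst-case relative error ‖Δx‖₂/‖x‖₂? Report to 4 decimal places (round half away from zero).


AᵀA = [1475447125/75411856 -14162951385/301647424; -14162951385/301647424 135966568321/1206589696]; tr = 944223209/7139584, det = 6996025/28558336
char-poly roots: 529/4 and 13225/7139584
so κ_2 = √((529/4) / (13225/7139584)) = 267.2000
perturbation bound = 267.2000·1/616 = 0.4338

0.4338


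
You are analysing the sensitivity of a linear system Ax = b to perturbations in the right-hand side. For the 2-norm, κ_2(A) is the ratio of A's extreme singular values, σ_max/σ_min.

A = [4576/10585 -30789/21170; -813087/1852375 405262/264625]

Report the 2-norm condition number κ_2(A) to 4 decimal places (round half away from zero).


M = AᵀA = [1548622009/4080015625 -758277234/582859375; -758277234/582859375 1485642961/333062500]. tr(M)=126385589/26112100, det(M)=14641/26112100
solving λ² − 126385589/26112100·λ + 14641/26112100 = 0 gives λ = 121/25, 121/1044484
σ_max=√(121/25)=(11/5), σ_min=√(121/1044484)=(11/1022) → κ = 204.4000

204.4000


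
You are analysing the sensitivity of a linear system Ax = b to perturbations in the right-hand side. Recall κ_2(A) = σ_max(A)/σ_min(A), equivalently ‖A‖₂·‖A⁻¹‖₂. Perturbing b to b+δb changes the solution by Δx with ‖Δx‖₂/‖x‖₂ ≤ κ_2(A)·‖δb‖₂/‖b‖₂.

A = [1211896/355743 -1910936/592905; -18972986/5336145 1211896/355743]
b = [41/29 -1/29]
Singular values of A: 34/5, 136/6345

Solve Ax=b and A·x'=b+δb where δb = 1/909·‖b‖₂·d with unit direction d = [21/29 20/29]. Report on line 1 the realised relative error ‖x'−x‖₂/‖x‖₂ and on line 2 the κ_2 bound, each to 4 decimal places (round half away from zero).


largest singular value 34/5, smallest 136/6345
condition number: (34/5) ÷ (136/6345) = 317.2500
κ_2(A)·‖δb‖/‖b‖ = 0.3490
solve Ax = b  →  x = [32.2819 33.6828]
‖b‖ = 1.4142, ‖x‖ = 46.6546
with δb = [0.0011 0.0011], A·Δx = δb → ‖Δx‖ = 0.0726
realised ‖Δx‖/‖x‖ = 0.0016
realised/bound (from unrounded values) ≈ 0.0045

0.0016
0.3490


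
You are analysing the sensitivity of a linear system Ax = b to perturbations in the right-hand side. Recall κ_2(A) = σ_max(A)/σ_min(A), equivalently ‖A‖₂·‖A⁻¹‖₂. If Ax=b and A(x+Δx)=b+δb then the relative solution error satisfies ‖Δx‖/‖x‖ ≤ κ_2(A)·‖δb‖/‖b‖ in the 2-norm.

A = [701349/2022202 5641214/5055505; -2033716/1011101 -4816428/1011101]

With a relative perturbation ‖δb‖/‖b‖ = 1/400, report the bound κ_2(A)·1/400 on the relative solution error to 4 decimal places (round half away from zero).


0.1186

AᵀA = [779567725/187127668 2331691911/233909585; 2331691911/233909585 27994909732/1169547925]; tr = 10112987081/359860900, det = 31561924/89965225
char-poly roots: 2809/100 and 44944/3598609
κ = σ_max/σ_min = (53/10)/(212/1897) = 47.4250
bound on ‖Δx‖/‖x‖: κ·ε = 47.4250·1/400 = 0.1186


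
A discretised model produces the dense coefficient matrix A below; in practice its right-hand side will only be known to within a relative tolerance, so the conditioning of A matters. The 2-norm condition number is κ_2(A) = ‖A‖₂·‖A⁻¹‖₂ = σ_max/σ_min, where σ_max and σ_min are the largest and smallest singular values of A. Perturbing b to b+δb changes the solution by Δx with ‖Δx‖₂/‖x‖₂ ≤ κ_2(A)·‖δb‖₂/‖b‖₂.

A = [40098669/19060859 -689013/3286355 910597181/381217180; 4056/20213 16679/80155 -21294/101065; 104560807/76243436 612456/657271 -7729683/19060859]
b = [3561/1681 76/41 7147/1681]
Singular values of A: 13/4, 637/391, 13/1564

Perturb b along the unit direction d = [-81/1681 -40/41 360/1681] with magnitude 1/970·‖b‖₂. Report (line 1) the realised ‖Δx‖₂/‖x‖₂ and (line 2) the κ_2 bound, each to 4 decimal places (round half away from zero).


from the listed singular values, σ₁ = 13/4, σ_n = 13/1564
condition number: (13/4) ÷ (13/1564) = 391.0000
bound on ‖Δx‖/‖x‖: κ·ε = 391.0000·1/970 = 0.4031
solve Ax = b  →  x = [51.8056 -94.7730 -53.0574]
‖b‖₂ = 5.0990 and ‖x‖₂ = 120.3363
Δx = A⁻¹·δb where δb = 1/970·5.0990·d; ‖Δx‖ = 0.6324
realised ‖Δx‖/‖x‖ = 0.0053
so the bound overstates the realised error by a factor of ≈ 76.6996 (computed from the unrounded values)

0.0053
0.4031


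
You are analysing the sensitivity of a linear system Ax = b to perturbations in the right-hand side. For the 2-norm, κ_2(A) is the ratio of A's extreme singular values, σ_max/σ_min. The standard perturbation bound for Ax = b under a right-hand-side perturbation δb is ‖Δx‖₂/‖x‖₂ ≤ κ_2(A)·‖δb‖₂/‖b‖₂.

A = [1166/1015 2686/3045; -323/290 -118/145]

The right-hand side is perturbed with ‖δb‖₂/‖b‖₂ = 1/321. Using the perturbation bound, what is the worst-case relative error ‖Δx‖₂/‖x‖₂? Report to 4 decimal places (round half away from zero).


M = AᵀA = [2509/980 1411/735; 1411/735 3176/2205]. tr(M)=7057/1764, det(M)=1/441
solving λ² − 7057/1764·λ + 1/441 = 0 gives λ = 4, 1/1764
κ_2(A) = √(λ_max/λ_min) = √(4 / (1/1764)) = 84.0000
worst-case relative error ≤ 84.0000 × 1/321 = 0.2617

0.2617


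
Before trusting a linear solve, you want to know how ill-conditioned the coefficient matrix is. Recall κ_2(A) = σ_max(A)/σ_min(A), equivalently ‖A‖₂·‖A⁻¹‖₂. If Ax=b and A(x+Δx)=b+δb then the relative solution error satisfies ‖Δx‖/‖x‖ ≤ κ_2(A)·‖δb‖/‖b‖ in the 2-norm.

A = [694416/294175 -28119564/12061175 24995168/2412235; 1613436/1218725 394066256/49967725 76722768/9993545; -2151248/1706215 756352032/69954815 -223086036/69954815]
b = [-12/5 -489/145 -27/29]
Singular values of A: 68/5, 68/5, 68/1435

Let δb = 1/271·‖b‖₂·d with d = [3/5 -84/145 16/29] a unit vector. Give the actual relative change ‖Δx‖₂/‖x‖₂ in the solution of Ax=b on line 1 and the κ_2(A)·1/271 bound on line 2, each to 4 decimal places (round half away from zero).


1.0590
1.0590

largest singular value 68/5, smallest 68/1435
condition number: (68/5) ÷ (68/1435) = 287.0000
κ_2(A)·‖δb‖/‖b‖ = 1.0590
solve Ax = b  →  x = [-0.0484 -0.1680 -0.2584]
2-norm of b is 4.2426; of x, 0.3120
with δb = [0.0094 -0.0091 0.0086], A·Δx = δb → ‖Δx‖ = 0.3304
realised ‖Δx‖/‖x‖ = 1.0590
tightness: 1.0590 against a bound of 1.0590; the bound is attained (ratio 1)


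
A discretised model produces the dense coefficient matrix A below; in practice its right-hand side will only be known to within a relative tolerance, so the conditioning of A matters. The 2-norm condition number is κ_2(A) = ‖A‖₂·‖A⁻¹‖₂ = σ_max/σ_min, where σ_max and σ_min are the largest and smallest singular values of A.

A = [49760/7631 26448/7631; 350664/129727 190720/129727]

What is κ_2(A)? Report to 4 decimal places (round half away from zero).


form AᵀA = [4961809984/99580441 2646259200/99580441; 2646259200/99580441 1411412224/99580441] with trace 22052672/344569 and determinant 16384/344569
char-poly roots: 64 and 256/344569
κ_2(A) = √(λ_max/λ_min) = √(64 / (256/344569)) = 293.5000

293.5000


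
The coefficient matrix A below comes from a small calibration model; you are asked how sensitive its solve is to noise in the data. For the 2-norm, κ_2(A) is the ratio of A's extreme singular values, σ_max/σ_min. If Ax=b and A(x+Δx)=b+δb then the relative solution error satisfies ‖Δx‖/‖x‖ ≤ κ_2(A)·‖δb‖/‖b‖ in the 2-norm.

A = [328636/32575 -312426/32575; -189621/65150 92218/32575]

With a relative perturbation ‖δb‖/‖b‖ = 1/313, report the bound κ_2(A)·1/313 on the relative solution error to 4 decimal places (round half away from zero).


1.0407

M = AᵀA = [748740169/6791236 -178268265/1697809; -178268265/1697809 169782664/1697809]. tr(M)=1427870825/6791236, det(M)=707281/1697809
solving λ² − 1427870825/6791236·λ + 707281/1697809 = 0 gives λ = 841/4, 3364/1697809
so κ_2 = √((841/4) / (3364/1697809)) = 325.7500
perturbation bound = 325.7500·1/313 = 1.0407
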